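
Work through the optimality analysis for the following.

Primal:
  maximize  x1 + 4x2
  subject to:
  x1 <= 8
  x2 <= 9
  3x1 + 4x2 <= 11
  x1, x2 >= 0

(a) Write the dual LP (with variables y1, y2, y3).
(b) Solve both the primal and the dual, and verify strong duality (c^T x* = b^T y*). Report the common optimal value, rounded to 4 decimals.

The standard primal-dual pair for 'max c^T x s.t. A x <= b, x >= 0' is:
  Dual:  min b^T y  s.t.  A^T y >= c,  y >= 0.

So the dual LP is:
  minimize  8y1 + 9y2 + 11y3
  subject to:
    y1 + 3y3 >= 1
    y2 + 4y3 >= 4
    y1, y2, y3 >= 0

Solving the primal: x* = (0, 2.75).
  primal value c^T x* = 11.
Solving the dual: y* = (0, 0, 1).
  dual value b^T y* = 11.
Strong duality: c^T x* = b^T y*. Confirmed.

11


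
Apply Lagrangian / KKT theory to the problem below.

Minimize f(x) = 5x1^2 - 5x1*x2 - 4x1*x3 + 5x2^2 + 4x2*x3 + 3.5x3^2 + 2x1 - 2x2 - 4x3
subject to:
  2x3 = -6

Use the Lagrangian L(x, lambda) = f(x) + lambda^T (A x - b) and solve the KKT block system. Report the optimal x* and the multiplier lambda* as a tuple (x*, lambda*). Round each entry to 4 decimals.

Form the Lagrangian:
  L(x, lambda) = (1/2) x^T Q x + c^T x + lambda^T (A x - b)
Stationarity (grad_x L = 0): Q x + c + A^T lambda = 0.
Primal feasibility: A x = b.

This gives the KKT block system:
  [ Q   A^T ] [ x     ]   [-c ]
  [ A    0  ] [ lambda ] = [ b ]

Solving the linear system:
  x*      = (-0.9333, 0.9333, -3)
  lambda* = (8.7667)
  f(x*)   = 30.4333

x* = (-0.9333, 0.9333, -3), lambda* = (8.7667)


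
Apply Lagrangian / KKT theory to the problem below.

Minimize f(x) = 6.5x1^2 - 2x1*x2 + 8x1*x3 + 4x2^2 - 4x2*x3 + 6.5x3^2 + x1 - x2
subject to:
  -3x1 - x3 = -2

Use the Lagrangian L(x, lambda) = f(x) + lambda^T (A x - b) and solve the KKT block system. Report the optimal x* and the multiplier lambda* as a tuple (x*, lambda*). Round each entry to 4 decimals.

Form the Lagrangian:
  L(x, lambda) = (1/2) x^T Q x + c^T x + lambda^T (A x - b)
Stationarity (grad_x L = 0): Q x + c + A^T lambda = 0.
Primal feasibility: A x = b.

This gives the KKT block system:
  [ Q   A^T ] [ x     ]   [-c ]
  [ A    0  ] [ lambda ] = [ b ]

Solving the linear system:
  x*      = (0.7158, 0.2302, -0.1475)
  lambda* = (2.8885)
  f(x*)   = 3.1313

x* = (0.7158, 0.2302, -0.1475), lambda* = (2.8885)


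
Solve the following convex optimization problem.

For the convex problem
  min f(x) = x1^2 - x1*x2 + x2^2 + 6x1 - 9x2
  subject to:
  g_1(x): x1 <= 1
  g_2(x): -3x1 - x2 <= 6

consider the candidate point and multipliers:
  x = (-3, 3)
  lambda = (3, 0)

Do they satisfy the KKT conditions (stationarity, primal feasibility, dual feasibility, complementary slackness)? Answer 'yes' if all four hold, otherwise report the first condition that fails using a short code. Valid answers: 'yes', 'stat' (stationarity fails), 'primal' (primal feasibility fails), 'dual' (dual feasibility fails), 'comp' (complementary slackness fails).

Gradient of f: grad f(x) = Q x + c = (-3, 0)
Constraint values g_i(x) = a_i^T x - b_i:
  g_1((-3, 3)) = -4
  g_2((-3, 3)) = 0
Stationarity residual: grad f(x) + sum_i lambda_i a_i = (0, 0)
  -> stationarity OK
Primal feasibility (all g_i <= 0): OK
Dual feasibility (all lambda_i >= 0): OK
Complementary slackness (lambda_i * g_i(x) = 0 for all i): FAILS

Verdict: the first failing condition is complementary_slackness -> comp.

comp


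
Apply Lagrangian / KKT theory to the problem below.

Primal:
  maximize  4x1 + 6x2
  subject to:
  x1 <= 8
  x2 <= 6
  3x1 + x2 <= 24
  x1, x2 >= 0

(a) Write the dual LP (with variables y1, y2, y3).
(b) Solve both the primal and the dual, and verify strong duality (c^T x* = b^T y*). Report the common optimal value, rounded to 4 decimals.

The standard primal-dual pair for 'max c^T x s.t. A x <= b, x >= 0' is:
  Dual:  min b^T y  s.t.  A^T y >= c,  y >= 0.

So the dual LP is:
  minimize  8y1 + 6y2 + 24y3
  subject to:
    y1 + 3y3 >= 4
    y2 + y3 >= 6
    y1, y2, y3 >= 0

Solving the primal: x* = (6, 6).
  primal value c^T x* = 60.
Solving the dual: y* = (0, 4.6667, 1.3333).
  dual value b^T y* = 60.
Strong duality: c^T x* = b^T y*. Confirmed.

60


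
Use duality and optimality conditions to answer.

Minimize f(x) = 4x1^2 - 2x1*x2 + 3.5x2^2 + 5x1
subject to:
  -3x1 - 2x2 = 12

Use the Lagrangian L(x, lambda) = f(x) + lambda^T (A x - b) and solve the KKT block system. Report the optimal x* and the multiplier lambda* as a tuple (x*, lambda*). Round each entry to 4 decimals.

Form the Lagrangian:
  L(x, lambda) = (1/2) x^T Q x + c^T x + lambda^T (A x - b)
Stationarity (grad_x L = 0): Q x + c + A^T lambda = 0.
Primal feasibility: A x = b.

This gives the KKT block system:
  [ Q   A^T ] [ x     ]   [-c ]
  [ A    0  ] [ lambda ] = [ b ]

Solving the linear system:
  x*      = (-2.6891, -1.9664)
  lambda* = (-4.1933)
  f(x*)   = 18.437

x* = (-2.6891, -1.9664), lambda* = (-4.1933)


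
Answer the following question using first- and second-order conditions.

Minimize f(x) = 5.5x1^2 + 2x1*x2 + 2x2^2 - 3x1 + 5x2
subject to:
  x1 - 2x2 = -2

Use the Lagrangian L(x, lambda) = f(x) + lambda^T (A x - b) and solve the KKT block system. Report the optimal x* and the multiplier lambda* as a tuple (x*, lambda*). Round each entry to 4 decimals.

Form the Lagrangian:
  L(x, lambda) = (1/2) x^T Q x + c^T x + lambda^T (A x - b)
Stationarity (grad_x L = 0): Q x + c + A^T lambda = 0.
Primal feasibility: A x = b.

This gives the KKT block system:
  [ Q   A^T ] [ x     ]   [-c ]
  [ A    0  ] [ lambda ] = [ b ]

Solving the linear system:
  x*      = (-0.25, 0.875)
  lambda* = (4)
  f(x*)   = 6.5625

x* = (-0.25, 0.875), lambda* = (4)


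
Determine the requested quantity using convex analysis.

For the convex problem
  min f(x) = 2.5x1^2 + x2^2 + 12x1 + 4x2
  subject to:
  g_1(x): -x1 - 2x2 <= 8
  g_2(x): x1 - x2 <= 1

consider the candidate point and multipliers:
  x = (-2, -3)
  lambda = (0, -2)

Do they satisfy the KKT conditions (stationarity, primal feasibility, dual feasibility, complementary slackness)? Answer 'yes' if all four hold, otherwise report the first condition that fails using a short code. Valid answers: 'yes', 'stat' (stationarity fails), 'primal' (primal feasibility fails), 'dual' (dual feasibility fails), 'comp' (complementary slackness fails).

Gradient of f: grad f(x) = Q x + c = (2, -2)
Constraint values g_i(x) = a_i^T x - b_i:
  g_1((-2, -3)) = 0
  g_2((-2, -3)) = 0
Stationarity residual: grad f(x) + sum_i lambda_i a_i = (0, 0)
  -> stationarity OK
Primal feasibility (all g_i <= 0): OK
Dual feasibility (all lambda_i >= 0): FAILS
Complementary slackness (lambda_i * g_i(x) = 0 for all i): OK

Verdict: the first failing condition is dual_feasibility -> dual.

dual


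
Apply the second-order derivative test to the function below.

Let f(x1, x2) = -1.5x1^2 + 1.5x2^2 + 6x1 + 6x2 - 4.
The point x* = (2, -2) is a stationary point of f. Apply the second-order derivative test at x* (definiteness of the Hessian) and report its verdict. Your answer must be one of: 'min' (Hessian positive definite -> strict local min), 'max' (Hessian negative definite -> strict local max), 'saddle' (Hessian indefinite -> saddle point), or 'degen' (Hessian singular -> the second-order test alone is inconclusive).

Compute the Hessian H = grad^2 f:
  H = [[-3, 0], [0, 3]]
Verify stationarity: grad f(x*) = H x* + g = (0, 0).
Eigenvalues of H: -3, 3.
Eigenvalues have mixed signs, so H is indefinite -> x* is a saddle point.

saddle


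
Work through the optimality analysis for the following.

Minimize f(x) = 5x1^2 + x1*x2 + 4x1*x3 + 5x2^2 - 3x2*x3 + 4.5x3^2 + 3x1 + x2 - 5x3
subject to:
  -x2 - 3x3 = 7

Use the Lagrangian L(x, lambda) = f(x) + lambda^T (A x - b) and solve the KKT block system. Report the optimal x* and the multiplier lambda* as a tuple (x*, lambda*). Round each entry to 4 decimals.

Form the Lagrangian:
  L(x, lambda) = (1/2) x^T Q x + c^T x + lambda^T (A x - b)
Stationarity (grad_x L = 0): Q x + c + A^T lambda = 0.
Primal feasibility: A x = b.

This gives the KKT block system:
  [ Q   A^T ] [ x     ]   [-c ]
  [ A    0  ] [ lambda ] = [ b ]

Solving the linear system:
  x*      = (0.5911, -1.2669, -1.911)
  lambda* = (-5.3447)
  f(x*)   = 23.7374

x* = (0.5911, -1.2669, -1.911), lambda* = (-5.3447)


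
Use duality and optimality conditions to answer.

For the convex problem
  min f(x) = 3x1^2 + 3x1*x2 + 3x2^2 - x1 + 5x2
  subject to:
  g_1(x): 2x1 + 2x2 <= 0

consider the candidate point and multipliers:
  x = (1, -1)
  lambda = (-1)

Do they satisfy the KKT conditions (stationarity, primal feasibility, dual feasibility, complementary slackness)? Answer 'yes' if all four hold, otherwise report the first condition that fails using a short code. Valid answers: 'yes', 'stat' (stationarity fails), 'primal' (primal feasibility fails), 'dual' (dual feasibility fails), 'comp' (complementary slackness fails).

Gradient of f: grad f(x) = Q x + c = (2, 2)
Constraint values g_i(x) = a_i^T x - b_i:
  g_1((1, -1)) = 0
Stationarity residual: grad f(x) + sum_i lambda_i a_i = (0, 0)
  -> stationarity OK
Primal feasibility (all g_i <= 0): OK
Dual feasibility (all lambda_i >= 0): FAILS
Complementary slackness (lambda_i * g_i(x) = 0 for all i): OK

Verdict: the first failing condition is dual_feasibility -> dual.

dual


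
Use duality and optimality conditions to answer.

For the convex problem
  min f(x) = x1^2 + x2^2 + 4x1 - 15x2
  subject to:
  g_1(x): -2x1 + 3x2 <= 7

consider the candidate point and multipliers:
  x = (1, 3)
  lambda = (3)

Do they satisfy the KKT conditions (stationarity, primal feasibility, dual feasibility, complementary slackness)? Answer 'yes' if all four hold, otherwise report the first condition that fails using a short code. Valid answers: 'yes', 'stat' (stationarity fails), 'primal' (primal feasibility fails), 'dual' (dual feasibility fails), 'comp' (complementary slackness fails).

Gradient of f: grad f(x) = Q x + c = (6, -9)
Constraint values g_i(x) = a_i^T x - b_i:
  g_1((1, 3)) = 0
Stationarity residual: grad f(x) + sum_i lambda_i a_i = (0, 0)
  -> stationarity OK
Primal feasibility (all g_i <= 0): OK
Dual feasibility (all lambda_i >= 0): OK
Complementary slackness (lambda_i * g_i(x) = 0 for all i): OK

Verdict: yes, KKT holds.

yes


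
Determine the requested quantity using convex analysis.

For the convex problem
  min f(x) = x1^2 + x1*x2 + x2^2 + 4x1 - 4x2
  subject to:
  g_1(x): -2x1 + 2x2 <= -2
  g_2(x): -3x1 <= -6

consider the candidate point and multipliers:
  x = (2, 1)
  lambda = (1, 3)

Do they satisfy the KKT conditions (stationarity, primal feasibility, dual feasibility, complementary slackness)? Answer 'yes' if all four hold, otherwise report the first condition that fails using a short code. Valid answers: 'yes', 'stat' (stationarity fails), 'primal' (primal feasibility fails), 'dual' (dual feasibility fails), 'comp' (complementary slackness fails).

Gradient of f: grad f(x) = Q x + c = (9, 0)
Constraint values g_i(x) = a_i^T x - b_i:
  g_1((2, 1)) = 0
  g_2((2, 1)) = 0
Stationarity residual: grad f(x) + sum_i lambda_i a_i = (-2, 2)
  -> stationarity FAILS
Primal feasibility (all g_i <= 0): OK
Dual feasibility (all lambda_i >= 0): OK
Complementary slackness (lambda_i * g_i(x) = 0 for all i): OK

Verdict: the first failing condition is stationarity -> stat.

stat


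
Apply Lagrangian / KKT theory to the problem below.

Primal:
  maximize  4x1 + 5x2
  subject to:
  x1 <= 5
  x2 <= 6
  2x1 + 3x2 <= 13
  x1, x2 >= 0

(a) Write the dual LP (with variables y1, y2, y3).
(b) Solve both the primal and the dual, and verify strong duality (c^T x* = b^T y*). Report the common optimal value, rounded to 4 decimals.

The standard primal-dual pair for 'max c^T x s.t. A x <= b, x >= 0' is:
  Dual:  min b^T y  s.t.  A^T y >= c,  y >= 0.

So the dual LP is:
  minimize  5y1 + 6y2 + 13y3
  subject to:
    y1 + 2y3 >= 4
    y2 + 3y3 >= 5
    y1, y2, y3 >= 0

Solving the primal: x* = (5, 1).
  primal value c^T x* = 25.
Solving the dual: y* = (0.6667, 0, 1.6667).
  dual value b^T y* = 25.
Strong duality: c^T x* = b^T y*. Confirmed.

25


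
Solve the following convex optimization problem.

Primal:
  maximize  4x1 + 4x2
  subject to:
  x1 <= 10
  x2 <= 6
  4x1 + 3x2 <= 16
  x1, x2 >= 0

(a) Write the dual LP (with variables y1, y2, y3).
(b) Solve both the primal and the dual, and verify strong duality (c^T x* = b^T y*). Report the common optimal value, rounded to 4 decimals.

The standard primal-dual pair for 'max c^T x s.t. A x <= b, x >= 0' is:
  Dual:  min b^T y  s.t.  A^T y >= c,  y >= 0.

So the dual LP is:
  minimize  10y1 + 6y2 + 16y3
  subject to:
    y1 + 4y3 >= 4
    y2 + 3y3 >= 4
    y1, y2, y3 >= 0

Solving the primal: x* = (0, 5.3333).
  primal value c^T x* = 21.3333.
Solving the dual: y* = (0, 0, 1.3333).
  dual value b^T y* = 21.3333.
Strong duality: c^T x* = b^T y*. Confirmed.

21.3333


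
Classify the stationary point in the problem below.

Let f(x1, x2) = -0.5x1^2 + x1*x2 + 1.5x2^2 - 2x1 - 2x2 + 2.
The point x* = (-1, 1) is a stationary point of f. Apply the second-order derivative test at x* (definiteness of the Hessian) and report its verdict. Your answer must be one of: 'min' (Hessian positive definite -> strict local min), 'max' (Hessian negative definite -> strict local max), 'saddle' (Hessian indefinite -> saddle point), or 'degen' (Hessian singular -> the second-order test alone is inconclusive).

Compute the Hessian H = grad^2 f:
  H = [[-1, 1], [1, 3]]
Verify stationarity: grad f(x*) = H x* + g = (0, 0).
Eigenvalues of H: -1.2361, 3.2361.
Eigenvalues have mixed signs, so H is indefinite -> x* is a saddle point.

saddle


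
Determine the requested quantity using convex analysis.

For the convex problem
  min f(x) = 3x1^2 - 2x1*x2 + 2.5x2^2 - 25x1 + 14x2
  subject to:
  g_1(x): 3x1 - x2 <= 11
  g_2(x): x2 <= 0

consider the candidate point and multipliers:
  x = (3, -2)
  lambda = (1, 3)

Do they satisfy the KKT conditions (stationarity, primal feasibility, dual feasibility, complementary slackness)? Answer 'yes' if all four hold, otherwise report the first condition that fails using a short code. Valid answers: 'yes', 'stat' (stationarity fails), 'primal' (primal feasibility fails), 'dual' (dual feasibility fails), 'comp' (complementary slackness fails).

Gradient of f: grad f(x) = Q x + c = (-3, -2)
Constraint values g_i(x) = a_i^T x - b_i:
  g_1((3, -2)) = 0
  g_2((3, -2)) = -2
Stationarity residual: grad f(x) + sum_i lambda_i a_i = (0, 0)
  -> stationarity OK
Primal feasibility (all g_i <= 0): OK
Dual feasibility (all lambda_i >= 0): OK
Complementary slackness (lambda_i * g_i(x) = 0 for all i): FAILS

Verdict: the first failing condition is complementary_slackness -> comp.

comp


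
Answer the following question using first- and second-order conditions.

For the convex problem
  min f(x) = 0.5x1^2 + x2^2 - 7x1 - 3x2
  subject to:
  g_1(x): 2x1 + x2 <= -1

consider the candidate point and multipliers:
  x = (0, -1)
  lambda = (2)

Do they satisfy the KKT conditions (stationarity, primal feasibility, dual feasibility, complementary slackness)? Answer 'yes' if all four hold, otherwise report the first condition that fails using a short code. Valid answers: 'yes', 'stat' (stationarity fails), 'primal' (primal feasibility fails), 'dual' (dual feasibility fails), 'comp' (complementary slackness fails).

Gradient of f: grad f(x) = Q x + c = (-7, -5)
Constraint values g_i(x) = a_i^T x - b_i:
  g_1((0, -1)) = 0
Stationarity residual: grad f(x) + sum_i lambda_i a_i = (-3, -3)
  -> stationarity FAILS
Primal feasibility (all g_i <= 0): OK
Dual feasibility (all lambda_i >= 0): OK
Complementary slackness (lambda_i * g_i(x) = 0 for all i): OK

Verdict: the first failing condition is stationarity -> stat.

stat


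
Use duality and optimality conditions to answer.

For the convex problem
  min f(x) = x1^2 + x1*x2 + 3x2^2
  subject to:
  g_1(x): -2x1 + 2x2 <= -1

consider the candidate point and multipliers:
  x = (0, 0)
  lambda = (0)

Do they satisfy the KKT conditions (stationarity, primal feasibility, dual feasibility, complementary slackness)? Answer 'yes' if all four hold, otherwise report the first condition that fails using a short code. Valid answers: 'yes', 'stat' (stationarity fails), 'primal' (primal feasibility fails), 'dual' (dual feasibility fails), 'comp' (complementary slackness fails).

Gradient of f: grad f(x) = Q x + c = (0, 0)
Constraint values g_i(x) = a_i^T x - b_i:
  g_1((0, 0)) = 1
Stationarity residual: grad f(x) + sum_i lambda_i a_i = (0, 0)
  -> stationarity OK
Primal feasibility (all g_i <= 0): FAILS
Dual feasibility (all lambda_i >= 0): OK
Complementary slackness (lambda_i * g_i(x) = 0 for all i): OK

Verdict: the first failing condition is primal_feasibility -> primal.

primal


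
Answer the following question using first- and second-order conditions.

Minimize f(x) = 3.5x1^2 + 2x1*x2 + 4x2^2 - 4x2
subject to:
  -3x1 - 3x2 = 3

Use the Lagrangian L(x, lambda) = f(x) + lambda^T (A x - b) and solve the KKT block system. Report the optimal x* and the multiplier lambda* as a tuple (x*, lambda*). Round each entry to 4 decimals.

Form the Lagrangian:
  L(x, lambda) = (1/2) x^T Q x + c^T x + lambda^T (A x - b)
Stationarity (grad_x L = 0): Q x + c + A^T lambda = 0.
Primal feasibility: A x = b.

This gives the KKT block system:
  [ Q   A^T ] [ x     ]   [-c ]
  [ A    0  ] [ lambda ] = [ b ]

Solving the linear system:
  x*      = (-0.9091, -0.0909)
  lambda* = (-2.1818)
  f(x*)   = 3.4545

x* = (-0.9091, -0.0909), lambda* = (-2.1818)


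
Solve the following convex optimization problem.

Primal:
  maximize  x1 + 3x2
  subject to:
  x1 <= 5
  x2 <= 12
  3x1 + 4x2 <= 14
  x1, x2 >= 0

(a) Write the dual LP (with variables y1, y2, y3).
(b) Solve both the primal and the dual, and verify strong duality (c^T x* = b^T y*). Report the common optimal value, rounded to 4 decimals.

The standard primal-dual pair for 'max c^T x s.t. A x <= b, x >= 0' is:
  Dual:  min b^T y  s.t.  A^T y >= c,  y >= 0.

So the dual LP is:
  minimize  5y1 + 12y2 + 14y3
  subject to:
    y1 + 3y3 >= 1
    y2 + 4y3 >= 3
    y1, y2, y3 >= 0

Solving the primal: x* = (0, 3.5).
  primal value c^T x* = 10.5.
Solving the dual: y* = (0, 0, 0.75).
  dual value b^T y* = 10.5.
Strong duality: c^T x* = b^T y*. Confirmed.

10.5


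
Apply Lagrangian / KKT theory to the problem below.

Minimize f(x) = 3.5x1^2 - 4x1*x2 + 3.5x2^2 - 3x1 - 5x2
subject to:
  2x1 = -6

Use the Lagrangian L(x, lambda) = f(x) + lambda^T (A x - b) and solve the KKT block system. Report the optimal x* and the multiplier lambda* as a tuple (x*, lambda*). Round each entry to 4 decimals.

Form the Lagrangian:
  L(x, lambda) = (1/2) x^T Q x + c^T x + lambda^T (A x - b)
Stationarity (grad_x L = 0): Q x + c + A^T lambda = 0.
Primal feasibility: A x = b.

This gives the KKT block system:
  [ Q   A^T ] [ x     ]   [-c ]
  [ A    0  ] [ lambda ] = [ b ]

Solving the linear system:
  x*      = (-3, -1)
  lambda* = (10)
  f(x*)   = 37

x* = (-3, -1), lambda* = (10)


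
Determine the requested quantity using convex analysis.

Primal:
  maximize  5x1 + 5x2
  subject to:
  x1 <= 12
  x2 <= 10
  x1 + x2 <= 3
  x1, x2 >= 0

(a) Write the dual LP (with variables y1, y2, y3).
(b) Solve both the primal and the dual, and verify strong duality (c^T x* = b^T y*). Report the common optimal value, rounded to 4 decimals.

The standard primal-dual pair for 'max c^T x s.t. A x <= b, x >= 0' is:
  Dual:  min b^T y  s.t.  A^T y >= c,  y >= 0.

So the dual LP is:
  minimize  12y1 + 10y2 + 3y3
  subject to:
    y1 + y3 >= 5
    y2 + y3 >= 5
    y1, y2, y3 >= 0

Solving the primal: x* = (3, 0).
  primal value c^T x* = 15.
Solving the dual: y* = (0, 0, 5).
  dual value b^T y* = 15.
Strong duality: c^T x* = b^T y*. Confirmed.

15


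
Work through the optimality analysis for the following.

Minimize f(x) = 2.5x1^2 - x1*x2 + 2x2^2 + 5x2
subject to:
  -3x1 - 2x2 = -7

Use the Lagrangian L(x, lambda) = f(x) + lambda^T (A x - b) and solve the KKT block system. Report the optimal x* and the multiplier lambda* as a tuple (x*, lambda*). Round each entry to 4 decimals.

Form the Lagrangian:
  L(x, lambda) = (1/2) x^T Q x + c^T x + lambda^T (A x - b)
Stationarity (grad_x L = 0): Q x + c + A^T lambda = 0.
Primal feasibility: A x = b.

This gives the KKT block system:
  [ Q   A^T ] [ x     ]   [-c ]
  [ A    0  ] [ lambda ] = [ b ]

Solving the linear system:
  x*      = (1.8824, 0.6765)
  lambda* = (2.9118)
  f(x*)   = 11.8824

x* = (1.8824, 0.6765), lambda* = (2.9118)


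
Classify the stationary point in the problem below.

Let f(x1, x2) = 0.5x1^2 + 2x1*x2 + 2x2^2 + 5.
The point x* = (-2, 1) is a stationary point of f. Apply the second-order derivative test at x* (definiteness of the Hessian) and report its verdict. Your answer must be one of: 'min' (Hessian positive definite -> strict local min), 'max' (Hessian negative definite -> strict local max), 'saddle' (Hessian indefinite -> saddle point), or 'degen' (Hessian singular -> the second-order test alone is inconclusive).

Compute the Hessian H = grad^2 f:
  H = [[1, 2], [2, 4]]
Verify stationarity: grad f(x*) = H x* + g = (0, 0).
Eigenvalues of H: 0, 5.
H has a zero eigenvalue (singular; positive semidefinite but not definite), so H is neither positive definite, negative definite, nor indefinite. The second-order test alone is inconclusive -> degen.
(Indeed, f is constant along the null direction of H through x*, so x* is not a strict local extremum.)

degen


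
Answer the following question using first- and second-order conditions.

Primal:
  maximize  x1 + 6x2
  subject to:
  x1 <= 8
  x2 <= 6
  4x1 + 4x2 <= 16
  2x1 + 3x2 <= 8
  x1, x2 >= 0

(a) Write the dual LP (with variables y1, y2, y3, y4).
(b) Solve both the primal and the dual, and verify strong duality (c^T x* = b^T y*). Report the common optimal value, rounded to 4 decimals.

The standard primal-dual pair for 'max c^T x s.t. A x <= b, x >= 0' is:
  Dual:  min b^T y  s.t.  A^T y >= c,  y >= 0.

So the dual LP is:
  minimize  8y1 + 6y2 + 16y3 + 8y4
  subject to:
    y1 + 4y3 + 2y4 >= 1
    y2 + 4y3 + 3y4 >= 6
    y1, y2, y3, y4 >= 0

Solving the primal: x* = (0, 2.6667).
  primal value c^T x* = 16.
Solving the dual: y* = (0, 0, 0, 2).
  dual value b^T y* = 16.
Strong duality: c^T x* = b^T y*. Confirmed.

16


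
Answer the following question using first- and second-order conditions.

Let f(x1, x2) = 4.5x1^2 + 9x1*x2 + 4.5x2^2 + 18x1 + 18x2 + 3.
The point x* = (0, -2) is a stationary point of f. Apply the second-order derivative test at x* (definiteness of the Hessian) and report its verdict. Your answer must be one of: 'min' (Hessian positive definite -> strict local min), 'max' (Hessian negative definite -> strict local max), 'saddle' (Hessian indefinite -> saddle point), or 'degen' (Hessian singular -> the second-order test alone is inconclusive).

Compute the Hessian H = grad^2 f:
  H = [[9, 9], [9, 9]]
Verify stationarity: grad f(x*) = H x* + g = (0, 0).
Eigenvalues of H: 0, 18.
H has a zero eigenvalue (singular; positive semidefinite but not definite), so H is neither positive definite, negative definite, nor indefinite. The second-order test alone is inconclusive -> degen.
(Indeed, f is constant along the null direction of H through x*, so x* is not a strict local extremum.)

degen


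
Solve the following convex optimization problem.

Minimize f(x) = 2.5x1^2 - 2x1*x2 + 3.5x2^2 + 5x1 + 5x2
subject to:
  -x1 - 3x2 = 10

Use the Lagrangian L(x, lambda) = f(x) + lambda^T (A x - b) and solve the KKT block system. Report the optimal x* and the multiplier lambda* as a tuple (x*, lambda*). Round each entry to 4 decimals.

Form the Lagrangian:
  L(x, lambda) = (1/2) x^T Q x + c^T x + lambda^T (A x - b)
Stationarity (grad_x L = 0): Q x + c + A^T lambda = 0.
Primal feasibility: A x = b.

This gives the KKT block system:
  [ Q   A^T ] [ x     ]   [-c ]
  [ A    0  ] [ lambda ] = [ b ]

Solving the linear system:
  x*      = (-2.5, -2.5)
  lambda* = (-2.5)
  f(x*)   = 0

x* = (-2.5, -2.5), lambda* = (-2.5)


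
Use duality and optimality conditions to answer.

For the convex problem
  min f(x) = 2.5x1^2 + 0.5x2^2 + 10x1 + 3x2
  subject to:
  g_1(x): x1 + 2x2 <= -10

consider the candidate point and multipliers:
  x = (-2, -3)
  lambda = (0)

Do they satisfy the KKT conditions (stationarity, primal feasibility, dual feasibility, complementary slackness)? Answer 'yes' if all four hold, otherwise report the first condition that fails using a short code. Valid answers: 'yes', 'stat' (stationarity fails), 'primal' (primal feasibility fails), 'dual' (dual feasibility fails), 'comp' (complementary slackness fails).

Gradient of f: grad f(x) = Q x + c = (0, 0)
Constraint values g_i(x) = a_i^T x - b_i:
  g_1((-2, -3)) = 2
Stationarity residual: grad f(x) + sum_i lambda_i a_i = (0, 0)
  -> stationarity OK
Primal feasibility (all g_i <= 0): FAILS
Dual feasibility (all lambda_i >= 0): OK
Complementary slackness (lambda_i * g_i(x) = 0 for all i): OK

Verdict: the first failing condition is primal_feasibility -> primal.

primal


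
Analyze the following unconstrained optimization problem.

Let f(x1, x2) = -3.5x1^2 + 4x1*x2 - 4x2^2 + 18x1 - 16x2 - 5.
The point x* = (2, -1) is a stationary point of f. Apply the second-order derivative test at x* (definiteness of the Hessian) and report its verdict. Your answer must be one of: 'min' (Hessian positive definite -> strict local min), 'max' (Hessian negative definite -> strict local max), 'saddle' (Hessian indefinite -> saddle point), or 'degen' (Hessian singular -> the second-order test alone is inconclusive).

Compute the Hessian H = grad^2 f:
  H = [[-7, 4], [4, -8]]
Verify stationarity: grad f(x*) = H x* + g = (0, 0).
Eigenvalues of H: -11.5311, -3.4689.
Both eigenvalues < 0, so H is negative definite -> x* is a strict local max.

max


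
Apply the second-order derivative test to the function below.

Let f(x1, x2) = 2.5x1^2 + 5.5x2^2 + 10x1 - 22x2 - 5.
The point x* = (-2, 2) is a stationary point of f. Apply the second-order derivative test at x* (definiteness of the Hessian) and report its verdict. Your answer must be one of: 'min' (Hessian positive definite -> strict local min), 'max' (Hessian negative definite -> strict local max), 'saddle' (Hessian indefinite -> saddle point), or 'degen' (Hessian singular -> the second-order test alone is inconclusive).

Compute the Hessian H = grad^2 f:
  H = [[5, 0], [0, 11]]
Verify stationarity: grad f(x*) = H x* + g = (0, 0).
Eigenvalues of H: 5, 11.
Both eigenvalues > 0, so H is positive definite -> x* is a strict local min.

min


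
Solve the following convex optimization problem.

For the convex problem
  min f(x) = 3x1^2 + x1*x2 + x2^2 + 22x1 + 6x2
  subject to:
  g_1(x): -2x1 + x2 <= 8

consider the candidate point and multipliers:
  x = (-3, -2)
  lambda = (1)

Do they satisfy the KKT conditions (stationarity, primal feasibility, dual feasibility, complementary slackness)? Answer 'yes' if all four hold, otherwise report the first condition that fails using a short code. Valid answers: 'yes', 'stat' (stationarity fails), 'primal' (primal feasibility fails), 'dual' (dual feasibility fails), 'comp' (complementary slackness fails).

Gradient of f: grad f(x) = Q x + c = (2, -1)
Constraint values g_i(x) = a_i^T x - b_i:
  g_1((-3, -2)) = -4
Stationarity residual: grad f(x) + sum_i lambda_i a_i = (0, 0)
  -> stationarity OK
Primal feasibility (all g_i <= 0): OK
Dual feasibility (all lambda_i >= 0): OK
Complementary slackness (lambda_i * g_i(x) = 0 for all i): FAILS

Verdict: the first failing condition is complementary_slackness -> comp.

comp


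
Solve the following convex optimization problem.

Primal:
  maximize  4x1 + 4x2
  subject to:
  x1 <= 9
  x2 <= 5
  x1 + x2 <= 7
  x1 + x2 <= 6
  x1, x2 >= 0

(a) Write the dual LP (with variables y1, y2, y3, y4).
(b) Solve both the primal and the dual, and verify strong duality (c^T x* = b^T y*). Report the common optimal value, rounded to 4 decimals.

The standard primal-dual pair for 'max c^T x s.t. A x <= b, x >= 0' is:
  Dual:  min b^T y  s.t.  A^T y >= c,  y >= 0.

So the dual LP is:
  minimize  9y1 + 5y2 + 7y3 + 6y4
  subject to:
    y1 + y3 + y4 >= 4
    y2 + y3 + y4 >= 4
    y1, y2, y3, y4 >= 0

Solving the primal: x* = (6, 0).
  primal value c^T x* = 24.
Solving the dual: y* = (0, 0, 0, 4).
  dual value b^T y* = 24.
Strong duality: c^T x* = b^T y*. Confirmed.

24


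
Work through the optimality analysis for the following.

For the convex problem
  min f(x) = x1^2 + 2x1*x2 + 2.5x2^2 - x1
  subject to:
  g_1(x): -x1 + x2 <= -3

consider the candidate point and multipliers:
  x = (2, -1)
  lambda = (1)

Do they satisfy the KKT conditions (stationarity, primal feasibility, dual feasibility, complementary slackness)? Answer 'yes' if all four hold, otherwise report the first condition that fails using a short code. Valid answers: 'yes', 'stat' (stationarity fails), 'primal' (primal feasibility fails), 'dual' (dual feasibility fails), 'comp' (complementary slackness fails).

Gradient of f: grad f(x) = Q x + c = (1, -1)
Constraint values g_i(x) = a_i^T x - b_i:
  g_1((2, -1)) = 0
Stationarity residual: grad f(x) + sum_i lambda_i a_i = (0, 0)
  -> stationarity OK
Primal feasibility (all g_i <= 0): OK
Dual feasibility (all lambda_i >= 0): OK
Complementary slackness (lambda_i * g_i(x) = 0 for all i): OK

Verdict: yes, KKT holds.

yes


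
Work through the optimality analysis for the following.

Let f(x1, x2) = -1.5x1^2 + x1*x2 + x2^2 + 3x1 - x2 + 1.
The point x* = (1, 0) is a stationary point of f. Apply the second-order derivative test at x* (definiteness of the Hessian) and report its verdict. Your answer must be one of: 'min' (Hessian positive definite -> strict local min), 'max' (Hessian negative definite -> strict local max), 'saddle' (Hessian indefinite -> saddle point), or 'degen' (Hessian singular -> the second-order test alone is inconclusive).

Compute the Hessian H = grad^2 f:
  H = [[-3, 1], [1, 2]]
Verify stationarity: grad f(x*) = H x* + g = (0, 0).
Eigenvalues of H: -3.1926, 2.1926.
Eigenvalues have mixed signs, so H is indefinite -> x* is a saddle point.

saddle


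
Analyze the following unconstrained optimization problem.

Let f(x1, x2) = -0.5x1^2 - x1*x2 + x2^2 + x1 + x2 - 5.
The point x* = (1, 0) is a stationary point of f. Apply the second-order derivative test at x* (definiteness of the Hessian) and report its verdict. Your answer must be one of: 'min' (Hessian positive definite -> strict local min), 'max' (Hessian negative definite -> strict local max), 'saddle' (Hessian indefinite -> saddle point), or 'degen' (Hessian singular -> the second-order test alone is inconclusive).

Compute the Hessian H = grad^2 f:
  H = [[-1, -1], [-1, 2]]
Verify stationarity: grad f(x*) = H x* + g = (0, 0).
Eigenvalues of H: -1.3028, 2.3028.
Eigenvalues have mixed signs, so H is indefinite -> x* is a saddle point.

saddle


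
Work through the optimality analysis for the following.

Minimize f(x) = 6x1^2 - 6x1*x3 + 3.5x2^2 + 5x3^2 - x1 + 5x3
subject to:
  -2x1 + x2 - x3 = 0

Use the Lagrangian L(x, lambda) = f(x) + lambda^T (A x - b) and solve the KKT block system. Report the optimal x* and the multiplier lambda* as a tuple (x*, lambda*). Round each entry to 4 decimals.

Form the Lagrangian:
  L(x, lambda) = (1/2) x^T Q x + c^T x + lambda^T (A x - b)
Stationarity (grad_x L = 0): Q x + c + A^T lambda = 0.
Primal feasibility: A x = b.

This gives the KKT block system:
  [ Q   A^T ] [ x     ]   [-c ]
  [ A    0  ] [ lambda ] = [ b ]

Solving the linear system:
  x*      = (0.0925, -0.1526, -0.3377)
  lambda* = (1.0682)
  f(x*)   = -0.8904

x* = (0.0925, -0.1526, -0.3377), lambda* = (1.0682)


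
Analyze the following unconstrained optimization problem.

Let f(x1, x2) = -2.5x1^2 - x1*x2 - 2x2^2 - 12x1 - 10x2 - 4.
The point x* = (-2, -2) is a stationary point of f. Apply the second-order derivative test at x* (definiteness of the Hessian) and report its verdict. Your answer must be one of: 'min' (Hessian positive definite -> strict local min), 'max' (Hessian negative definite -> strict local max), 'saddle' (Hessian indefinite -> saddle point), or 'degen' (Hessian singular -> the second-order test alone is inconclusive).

Compute the Hessian H = grad^2 f:
  H = [[-5, -1], [-1, -4]]
Verify stationarity: grad f(x*) = H x* + g = (0, 0).
Eigenvalues of H: -5.618, -3.382.
Both eigenvalues < 0, so H is negative definite -> x* is a strict local max.

max


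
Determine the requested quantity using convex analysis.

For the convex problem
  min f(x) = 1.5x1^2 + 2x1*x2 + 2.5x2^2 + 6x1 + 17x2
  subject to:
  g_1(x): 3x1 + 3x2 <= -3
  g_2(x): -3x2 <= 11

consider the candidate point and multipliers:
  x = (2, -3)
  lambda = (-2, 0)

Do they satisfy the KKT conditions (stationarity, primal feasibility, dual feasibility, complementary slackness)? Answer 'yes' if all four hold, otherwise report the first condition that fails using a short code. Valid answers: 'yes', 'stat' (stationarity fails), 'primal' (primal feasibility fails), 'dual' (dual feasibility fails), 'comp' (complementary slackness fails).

Gradient of f: grad f(x) = Q x + c = (6, 6)
Constraint values g_i(x) = a_i^T x - b_i:
  g_1((2, -3)) = 0
  g_2((2, -3)) = -2
Stationarity residual: grad f(x) + sum_i lambda_i a_i = (0, 0)
  -> stationarity OK
Primal feasibility (all g_i <= 0): OK
Dual feasibility (all lambda_i >= 0): FAILS
Complementary slackness (lambda_i * g_i(x) = 0 for all i): OK

Verdict: the first failing condition is dual_feasibility -> dual.

dual


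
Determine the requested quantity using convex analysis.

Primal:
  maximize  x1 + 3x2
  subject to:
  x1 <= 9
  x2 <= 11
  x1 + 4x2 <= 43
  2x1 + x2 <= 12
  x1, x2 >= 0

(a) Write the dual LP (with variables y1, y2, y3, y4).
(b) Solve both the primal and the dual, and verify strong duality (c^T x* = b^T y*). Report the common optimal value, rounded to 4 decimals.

The standard primal-dual pair for 'max c^T x s.t. A x <= b, x >= 0' is:
  Dual:  min b^T y  s.t.  A^T y >= c,  y >= 0.

So the dual LP is:
  minimize  9y1 + 11y2 + 43y3 + 12y4
  subject to:
    y1 + y3 + 2y4 >= 1
    y2 + 4y3 + y4 >= 3
    y1, y2, y3, y4 >= 0

Solving the primal: x* = (0.7143, 10.5714).
  primal value c^T x* = 32.4286.
Solving the dual: y* = (0, 0, 0.7143, 0.1429).
  dual value b^T y* = 32.4286.
Strong duality: c^T x* = b^T y*. Confirmed.

32.4286


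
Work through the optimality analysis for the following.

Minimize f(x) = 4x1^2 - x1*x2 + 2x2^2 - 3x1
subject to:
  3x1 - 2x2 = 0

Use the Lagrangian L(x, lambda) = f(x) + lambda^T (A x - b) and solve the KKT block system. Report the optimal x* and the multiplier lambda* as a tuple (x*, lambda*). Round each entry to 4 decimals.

Form the Lagrangian:
  L(x, lambda) = (1/2) x^T Q x + c^T x + lambda^T (A x - b)
Stationarity (grad_x L = 0): Q x + c + A^T lambda = 0.
Primal feasibility: A x = b.

This gives the KKT block system:
  [ Q   A^T ] [ x     ]   [-c ]
  [ A    0  ] [ lambda ] = [ b ]

Solving the linear system:
  x*      = (0.2143, 0.3214)
  lambda* = (0.5357)
  f(x*)   = -0.3214

x* = (0.2143, 0.3214), lambda* = (0.5357)


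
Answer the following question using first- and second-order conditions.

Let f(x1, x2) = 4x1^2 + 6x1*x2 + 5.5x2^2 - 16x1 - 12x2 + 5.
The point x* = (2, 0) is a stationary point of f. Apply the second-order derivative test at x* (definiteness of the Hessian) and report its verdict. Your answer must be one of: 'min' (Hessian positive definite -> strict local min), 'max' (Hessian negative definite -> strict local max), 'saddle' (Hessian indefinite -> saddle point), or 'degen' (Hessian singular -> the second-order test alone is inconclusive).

Compute the Hessian H = grad^2 f:
  H = [[8, 6], [6, 11]]
Verify stationarity: grad f(x*) = H x* + g = (0, 0).
Eigenvalues of H: 3.3153, 15.6847.
Both eigenvalues > 0, so H is positive definite -> x* is a strict local min.

min


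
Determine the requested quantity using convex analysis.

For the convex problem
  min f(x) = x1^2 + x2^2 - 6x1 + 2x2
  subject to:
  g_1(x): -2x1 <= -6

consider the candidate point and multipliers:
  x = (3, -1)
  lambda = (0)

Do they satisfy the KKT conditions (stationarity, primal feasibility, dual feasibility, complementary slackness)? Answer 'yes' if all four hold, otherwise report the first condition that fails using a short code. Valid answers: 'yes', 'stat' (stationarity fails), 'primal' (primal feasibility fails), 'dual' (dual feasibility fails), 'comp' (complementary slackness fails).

Gradient of f: grad f(x) = Q x + c = (0, 0)
Constraint values g_i(x) = a_i^T x - b_i:
  g_1((3, -1)) = 0
Stationarity residual: grad f(x) + sum_i lambda_i a_i = (0, 0)
  -> stationarity OK
Primal feasibility (all g_i <= 0): OK
Dual feasibility (all lambda_i >= 0): OK
Complementary slackness (lambda_i * g_i(x) = 0 for all i): OK

Verdict: yes, KKT holds.

yes


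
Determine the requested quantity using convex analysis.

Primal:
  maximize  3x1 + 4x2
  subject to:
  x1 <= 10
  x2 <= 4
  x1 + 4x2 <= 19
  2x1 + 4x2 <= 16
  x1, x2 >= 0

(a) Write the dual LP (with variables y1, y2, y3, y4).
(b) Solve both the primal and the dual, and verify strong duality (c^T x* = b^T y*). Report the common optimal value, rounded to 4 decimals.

The standard primal-dual pair for 'max c^T x s.t. A x <= b, x >= 0' is:
  Dual:  min b^T y  s.t.  A^T y >= c,  y >= 0.

So the dual LP is:
  minimize  10y1 + 4y2 + 19y3 + 16y4
  subject to:
    y1 + y3 + 2y4 >= 3
    y2 + 4y3 + 4y4 >= 4
    y1, y2, y3, y4 >= 0

Solving the primal: x* = (8, 0).
  primal value c^T x* = 24.
Solving the dual: y* = (0, 0, 0, 1.5).
  dual value b^T y* = 24.
Strong duality: c^T x* = b^T y*. Confirmed.

24


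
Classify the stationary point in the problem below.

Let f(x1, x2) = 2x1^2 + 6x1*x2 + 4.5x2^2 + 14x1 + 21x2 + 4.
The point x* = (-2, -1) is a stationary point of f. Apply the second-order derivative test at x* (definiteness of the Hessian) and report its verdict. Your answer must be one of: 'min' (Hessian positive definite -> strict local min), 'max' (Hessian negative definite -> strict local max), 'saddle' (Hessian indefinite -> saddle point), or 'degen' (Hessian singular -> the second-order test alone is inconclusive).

Compute the Hessian H = grad^2 f:
  H = [[4, 6], [6, 9]]
Verify stationarity: grad f(x*) = H x* + g = (0, 0).
Eigenvalues of H: 0, 13.
H has a zero eigenvalue (singular; positive semidefinite but not definite), so H is neither positive definite, negative definite, nor indefinite. The second-order test alone is inconclusive -> degen.
(Indeed, f is constant along the null direction of H through x*, so x* is not a strict local extremum.)

degen


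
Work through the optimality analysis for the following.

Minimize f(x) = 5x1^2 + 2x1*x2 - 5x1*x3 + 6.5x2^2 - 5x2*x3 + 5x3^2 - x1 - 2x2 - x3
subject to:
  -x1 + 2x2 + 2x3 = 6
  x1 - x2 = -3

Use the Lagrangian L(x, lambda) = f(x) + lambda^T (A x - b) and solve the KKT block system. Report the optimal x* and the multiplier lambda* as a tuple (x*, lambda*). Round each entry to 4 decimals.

Form the Lagrangian:
  L(x, lambda) = (1/2) x^T Q x + c^T x + lambda^T (A x - b)
Stationarity (grad_x L = 0): Q x + c + A^T lambda = 0.
Primal feasibility: A x = b.

This gives the KKT block system:
  [ Q   A^T ] [ x     ]   [-c ]
  [ A    0  ] [ lambda ] = [ b ]

Solving the linear system:
  x*      = (-1.2658, 1.7342, 0.6329)
  lambda* = (-1.4937, 11.8608)
  f(x*)   = 20.8544

x* = (-1.2658, 1.7342, 0.6329), lambda* = (-1.4937, 11.8608)


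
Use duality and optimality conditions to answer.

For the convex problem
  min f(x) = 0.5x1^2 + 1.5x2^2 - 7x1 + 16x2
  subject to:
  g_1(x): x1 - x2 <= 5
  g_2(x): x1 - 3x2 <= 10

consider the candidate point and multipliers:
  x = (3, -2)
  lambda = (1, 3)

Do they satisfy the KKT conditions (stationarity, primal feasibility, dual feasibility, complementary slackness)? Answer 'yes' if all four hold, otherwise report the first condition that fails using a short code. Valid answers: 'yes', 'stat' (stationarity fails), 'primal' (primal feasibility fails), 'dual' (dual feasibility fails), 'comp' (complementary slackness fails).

Gradient of f: grad f(x) = Q x + c = (-4, 10)
Constraint values g_i(x) = a_i^T x - b_i:
  g_1((3, -2)) = 0
  g_2((3, -2)) = -1
Stationarity residual: grad f(x) + sum_i lambda_i a_i = (0, 0)
  -> stationarity OK
Primal feasibility (all g_i <= 0): OK
Dual feasibility (all lambda_i >= 0): OK
Complementary slackness (lambda_i * g_i(x) = 0 for all i): FAILS

Verdict: the first failing condition is complementary_slackness -> comp.

comp
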